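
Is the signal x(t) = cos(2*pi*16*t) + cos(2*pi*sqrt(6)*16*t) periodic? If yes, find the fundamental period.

f1 = 16 Hz, f2 = 16*sqrt(6) Hz
Ratio f2/f1 = sqrt(6), which is irrational.
Since the frequency ratio is irrational, no common period exists.
The signal is not periodic.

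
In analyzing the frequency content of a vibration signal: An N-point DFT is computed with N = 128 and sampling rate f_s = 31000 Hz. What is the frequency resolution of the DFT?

DFT frequency resolution = f_s / N
= 31000 / 128 = 3875/16 Hz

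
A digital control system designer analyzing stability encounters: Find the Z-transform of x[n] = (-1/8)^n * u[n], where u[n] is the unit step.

The Z-transform of a^n * u[n] is z/(z-a) for |z| > |a|.
Here a = -1/8, so X(z) = z/(z - (-1/8)) = 8z/(8z + 1)
ROC: |z| > 1/8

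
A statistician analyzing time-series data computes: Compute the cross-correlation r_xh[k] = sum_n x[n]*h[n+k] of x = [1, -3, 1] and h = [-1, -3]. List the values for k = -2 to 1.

Both sequences indexed from 0 and zero outside their support.
Lags with overlap: k = -2 to 1.
  r_xh[-2] = x[2]*h[0] = -1
  r_xh[-1] = x[1]*h[0] + x[2]*h[1] = 0
  r_xh[0] = x[0]*h[0] + x[1]*h[1] = 8
  r_xh[1] = x[0]*h[1] = -3
r_xh = [-1, 0, 8, -3] (for k = -2, ..., 1)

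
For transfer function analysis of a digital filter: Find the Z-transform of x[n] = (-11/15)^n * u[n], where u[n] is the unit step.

The Z-transform of a^n * u[n] is z/(z-a) for |z| > |a|.
Here a = -11/15, so X(z) = z/(z - (-11/15)) = 15z/(15z + 11)
ROC: |z| > 11/15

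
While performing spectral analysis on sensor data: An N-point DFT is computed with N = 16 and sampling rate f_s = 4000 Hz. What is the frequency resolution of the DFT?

DFT frequency resolution = f_s / N
= 4000 / 16 = 250 Hz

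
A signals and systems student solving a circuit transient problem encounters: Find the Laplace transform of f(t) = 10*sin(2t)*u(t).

Standard pair: sin(wt)*u(t) <-> w/(s^2+w^2)
With w = 2: L{10*sin(2t)*u(t)} = 20/(s^2+4)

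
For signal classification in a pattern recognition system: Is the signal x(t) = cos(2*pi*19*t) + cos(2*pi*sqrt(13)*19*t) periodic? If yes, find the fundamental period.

f1 = 19 Hz, f2 = 19*sqrt(13) Hz
Ratio f2/f1 = sqrt(13), which is irrational.
Since the frequency ratio is irrational, no common period exists.
The signal is not periodic.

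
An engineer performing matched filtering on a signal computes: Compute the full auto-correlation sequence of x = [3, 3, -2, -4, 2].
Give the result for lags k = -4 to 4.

r_xx[k] = sum_m x[m]*x[m+k], indexed from 0, for k = -4 to 4:
  r_xx[-4] = x[4]*x[0] = 6
  r_xx[-3] = x[3]*x[0] + x[4]*x[1] = -6
  r_xx[-2] = x[2]*x[0] + x[3]*x[1] + x[4]*x[2] = -22
  r_xx[-1] = x[1]*x[0] + x[2]*x[1] + x[3]*x[2] + x[4]*x[3] = 3
  r_xx[0] = x[0]*x[0] + x[1]*x[1] + x[2]*x[2] + x[3]*x[3] + x[4]*x[4] = 42
  r_xx[1] = x[0]*x[1] + x[1]*x[2] + x[2]*x[3] + x[3]*x[4] = 3
  r_xx[2] = x[0]*x[2] + x[1]*x[3] + x[2]*x[4] = -22
  r_xx[3] = x[0]*x[3] + x[1]*x[4] = -6
  r_xx[4] = x[0]*x[4] = 6
r_xx = [6, -6, -22, 3, 42, 3, -22, -6, 6]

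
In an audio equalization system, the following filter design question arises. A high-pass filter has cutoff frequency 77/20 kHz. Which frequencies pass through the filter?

A high-pass filter passes all frequencies above the cutoff frequency 77/20 kHz and attenuates lower frequencies.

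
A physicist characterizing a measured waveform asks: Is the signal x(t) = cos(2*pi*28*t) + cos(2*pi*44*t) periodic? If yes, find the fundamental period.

f1 = 28 Hz, f2 = 44 Hz
Period T1 = 1/28, T2 = 1/44
Ratio T1/T2 = 44/28, which is rational.
The signal is periodic with fundamental period T = 1/GCD(28,44) = 1/4 s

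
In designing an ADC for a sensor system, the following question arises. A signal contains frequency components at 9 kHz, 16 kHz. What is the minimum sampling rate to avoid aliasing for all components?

The highest frequency component is f_max = 16 kHz.
Nyquist rate = 2 * f_max = 2 * 16 kHz = 32 kHz.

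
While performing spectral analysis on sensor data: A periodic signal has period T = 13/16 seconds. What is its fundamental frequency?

The fundamental frequency is the reciprocal of the period.
f = 1/T = 1/(13/16) = 16/13 Hz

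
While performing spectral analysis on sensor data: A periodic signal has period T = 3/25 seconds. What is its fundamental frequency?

The fundamental frequency is the reciprocal of the period.
f = 1/T = 1/(3/25) = 25/3 Hz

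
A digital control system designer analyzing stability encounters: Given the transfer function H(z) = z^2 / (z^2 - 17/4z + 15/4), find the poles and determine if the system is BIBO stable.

Poles are roots of the denominator: z^2 - 17/4z + 15/4 = 0.
Quadratic formula: z = [-(-17/4) +/- sqrt((-17/4)^2 - 4*(15/4))] / 2
Discriminant = 289/16 - 15 = 49/16; sqrt = 7/4.
z = (17/4 +/- 7/4) / 2 => z = 3 or z = 5/4.
|p1| = 3, |p2| = 5/4.
For BIBO stability, all poles must lie inside the unit circle (|p| < 1).
System is UNSTABLE since at least one |p| >= 1.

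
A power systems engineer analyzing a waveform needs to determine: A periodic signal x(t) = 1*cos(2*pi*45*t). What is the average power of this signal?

Average power of A*cos(wt) is A^2/2.
P = 1^2 / 2 = 1/2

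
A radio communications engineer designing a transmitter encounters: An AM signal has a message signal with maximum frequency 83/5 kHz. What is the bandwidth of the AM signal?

In AM (double-sideband), the bandwidth is twice the message frequency.
BW = 2 * f_m = 2 * 83/5 kHz = 166/5 kHz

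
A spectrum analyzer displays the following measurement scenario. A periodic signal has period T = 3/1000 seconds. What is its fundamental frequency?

The fundamental frequency is the reciprocal of the period.
f = 1/T = 1/(3/1000) = 1000/3 Hz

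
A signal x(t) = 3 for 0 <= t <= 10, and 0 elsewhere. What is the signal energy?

Energy = integral of |x(t)|^2 dt over the signal duration
= 3^2 * 10 = 9 * 10 = 90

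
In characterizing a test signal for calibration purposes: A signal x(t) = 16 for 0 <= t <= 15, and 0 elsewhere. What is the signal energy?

Energy = integral of |x(t)|^2 dt over the signal duration
= 16^2 * 15 = 256 * 15 = 3840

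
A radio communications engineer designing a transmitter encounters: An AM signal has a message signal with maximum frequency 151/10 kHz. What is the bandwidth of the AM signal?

In AM (double-sideband), the bandwidth is twice the message frequency.
BW = 2 * f_m = 2 * 151/10 kHz = 151/5 kHz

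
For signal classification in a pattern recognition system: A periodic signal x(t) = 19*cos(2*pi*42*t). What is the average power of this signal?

Average power of A*cos(wt) is A^2/2.
P = 19^2 / 2 = 361/2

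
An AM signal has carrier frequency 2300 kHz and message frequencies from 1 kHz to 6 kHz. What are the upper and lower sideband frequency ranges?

Upper sideband (USB) = fc + [fm_low, fm_high] = 2300 + [1, 6] = [2301, 2306] kHz
Lower sideband (LSB) = fc - [fm_high, fm_low] = 2300 - [6, 1] = [2294, 2299] kHz
Total occupied spectrum: 2294 kHz to 2306 kHz (plus carrier at 2300 kHz)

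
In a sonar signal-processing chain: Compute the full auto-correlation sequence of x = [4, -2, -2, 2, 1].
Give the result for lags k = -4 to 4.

r_xx[k] = sum_m x[m]*x[m+k], indexed from 0, for k = -4 to 4:
  r_xx[-4] = x[4]*x[0] = 4
  r_xx[-3] = x[3]*x[0] + x[4]*x[1] = 6
  r_xx[-2] = x[2]*x[0] + x[3]*x[1] + x[4]*x[2] = -14
  r_xx[-1] = x[1]*x[0] + x[2]*x[1] + x[3]*x[2] + x[4]*x[3] = -6
  r_xx[0] = x[0]*x[0] + x[1]*x[1] + x[2]*x[2] + x[3]*x[3] + x[4]*x[4] = 29
  r_xx[1] = x[0]*x[1] + x[1]*x[2] + x[2]*x[3] + x[3]*x[4] = -6
  r_xx[2] = x[0]*x[2] + x[1]*x[3] + x[2]*x[4] = -14
  r_xx[3] = x[0]*x[3] + x[1]*x[4] = 6
  r_xx[4] = x[0]*x[4] = 4
r_xx = [4, 6, -14, -6, 29, -6, -14, 6, 4]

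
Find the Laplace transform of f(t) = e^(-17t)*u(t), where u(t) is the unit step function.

Standard Laplace transform pair:
e^(-at)*u(t) <-> 1/(s+a)
With a = 17: L{e^(-17t)*u(t)} = 1/(s+17), ROC: Re(s) > -17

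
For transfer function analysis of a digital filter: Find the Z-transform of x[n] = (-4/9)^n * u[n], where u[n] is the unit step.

The Z-transform of a^n * u[n] is z/(z-a) for |z| > |a|.
Here a = -4/9, so X(z) = z/(z - (-4/9)) = 9z/(9z + 4)
ROC: |z| > 4/9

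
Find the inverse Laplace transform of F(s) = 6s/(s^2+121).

Standard pair: s/(s^2+w^2) <-> cos(wt)*u(t)
With k=6, w=11: f(t) = 6*cos(11t)*u(t)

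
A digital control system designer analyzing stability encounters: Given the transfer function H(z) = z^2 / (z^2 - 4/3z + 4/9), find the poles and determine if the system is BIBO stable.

Poles are roots of the denominator: z^2 - 4/3z + 4/9 = 0.
Quadratic formula: z = [-(-4/3) +/- sqrt((-4/3)^2 - 4*(4/9))] / 2
Discriminant = 16/9 - 16/9 = 0; sqrt = 0.
z = (4/3 +/- 0) / 2 = 2/3 (repeated root).
|p1| = 2/3, |p2| = 2/3.
For BIBO stability, all poles must lie inside the unit circle (|p| < 1).
System is STABLE since both |p| < 1.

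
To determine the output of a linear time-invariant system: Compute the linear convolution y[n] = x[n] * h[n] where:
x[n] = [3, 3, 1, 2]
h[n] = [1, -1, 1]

y[n] = sum_k x[k]*h[n-k]. Output length = len(x) + len(h) - 1 = 4 + 3 - 1 = 6.
y[0] = 3*1 = 3
y[1] = 3*1 + 3*-1 = 0
y[2] = 1*1 + 3*-1 + 3*1 = 1
y[3] = 2*1 + 1*-1 + 3*1 = 4
y[4] = 2*-1 + 1*1 = -1
y[5] = 2*1 = 2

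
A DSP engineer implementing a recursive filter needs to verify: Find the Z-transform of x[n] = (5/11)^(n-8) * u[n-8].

Time-shifting property: if X(z) = Z{x[n]}, then Z{x[n-d]} = z^(-d) * X(z)
X(z) = z/(z - 5/11) for x[n] = (5/11)^n * u[n]
Z{x[n-8]} = z^(-8) * z/(z - 5/11) = z^(-7)/(z - 5/11)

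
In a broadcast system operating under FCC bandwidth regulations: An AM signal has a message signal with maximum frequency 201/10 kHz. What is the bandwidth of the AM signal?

In AM (double-sideband), the bandwidth is twice the message frequency.
BW = 2 * f_m = 2 * 201/10 kHz = 201/5 kHz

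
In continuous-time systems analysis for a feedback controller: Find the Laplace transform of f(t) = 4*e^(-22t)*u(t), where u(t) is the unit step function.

Standard Laplace transform pair:
e^(-at)*u(t) <-> 1/(s+a)
With a = 22: L{4*e^(-22t)*u(t)} = 4/(s+22), ROC: Re(s) > -22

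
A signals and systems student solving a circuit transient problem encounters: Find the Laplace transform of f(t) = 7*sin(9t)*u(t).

Standard pair: sin(wt)*u(t) <-> w/(s^2+w^2)
With w = 9: L{7*sin(9t)*u(t)} = 63/(s^2+81)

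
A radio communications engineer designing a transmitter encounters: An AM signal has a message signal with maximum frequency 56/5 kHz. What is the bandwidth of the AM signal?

In AM (double-sideband), the bandwidth is twice the message frequency.
BW = 2 * f_m = 2 * 56/5 kHz = 112/5 kHz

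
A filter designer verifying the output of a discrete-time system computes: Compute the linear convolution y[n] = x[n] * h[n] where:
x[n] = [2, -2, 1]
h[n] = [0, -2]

y[n] = sum_k x[k]*h[n-k]. Output length = len(x) + len(h) - 1 = 3 + 2 - 1 = 4.
y[0] = 2*0 = 0
y[1] = -2*0 + 2*-2 = -4
y[2] = 1*0 + -2*-2 = 4
y[3] = 1*-2 = -2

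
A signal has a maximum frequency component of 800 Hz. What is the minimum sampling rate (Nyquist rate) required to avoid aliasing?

By the Nyquist-Shannon sampling theorem,
the minimum sampling rate (Nyquist rate) must be at least 2 * f_max.
Nyquist rate = 2 * 800 Hz = 1600 Hz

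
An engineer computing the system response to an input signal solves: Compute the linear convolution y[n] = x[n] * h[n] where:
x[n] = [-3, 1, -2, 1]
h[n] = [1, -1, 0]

y[n] = sum_k x[k]*h[n-k]. Output length = len(x) + len(h) - 1 = 4 + 3 - 1 = 6.
y[0] = -3*1 = -3
y[1] = 1*1 + -3*-1 = 4
y[2] = -2*1 + 1*-1 + -3*0 = -3
y[3] = 1*1 + -2*-1 + 1*0 = 3
y[4] = 1*-1 + -2*0 = -1
y[5] = 1*0 = 0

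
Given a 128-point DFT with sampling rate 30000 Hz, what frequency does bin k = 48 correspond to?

The frequency of DFT bin k is: f_k = k * f_s / N
f_48 = 48 * 30000 / 128 = 11250 Hz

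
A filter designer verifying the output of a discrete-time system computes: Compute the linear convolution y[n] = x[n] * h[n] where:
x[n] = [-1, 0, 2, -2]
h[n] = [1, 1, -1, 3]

y[n] = sum_k x[k]*h[n-k]. Output length = len(x) + len(h) - 1 = 4 + 4 - 1 = 7.
y[0] = -1*1 = -1
y[1] = 0*1 + -1*1 = -1
y[2] = 2*1 + 0*1 + -1*-1 = 3
y[3] = -2*1 + 2*1 + 0*-1 + -1*3 = -3
y[4] = -2*1 + 2*-1 + 0*3 = -4
y[5] = -2*-1 + 2*3 = 8
y[6] = -2*3 = -6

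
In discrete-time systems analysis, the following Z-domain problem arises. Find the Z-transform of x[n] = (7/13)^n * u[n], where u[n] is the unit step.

The Z-transform of a^n * u[n] is z/(z-a) for |z| > |a|.
Here a = 7/13, so X(z) = z/(z - (7/13)) = 13z/(13z - 7)
ROC: |z| > 7/13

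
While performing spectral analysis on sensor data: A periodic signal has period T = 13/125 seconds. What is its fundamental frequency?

The fundamental frequency is the reciprocal of the period.
f = 1/T = 1/(13/125) = 125/13 Hz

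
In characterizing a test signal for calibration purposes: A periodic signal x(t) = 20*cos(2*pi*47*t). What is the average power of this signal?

Average power of A*cos(wt) is A^2/2.
P = 20^2 / 2 = 400/2 = 200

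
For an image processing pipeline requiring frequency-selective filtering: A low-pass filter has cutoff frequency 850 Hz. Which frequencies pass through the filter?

A low-pass filter passes all frequencies below the cutoff frequency 850 Hz and attenuates higher frequencies.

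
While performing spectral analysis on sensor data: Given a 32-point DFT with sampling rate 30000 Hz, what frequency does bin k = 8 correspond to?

The frequency of DFT bin k is: f_k = k * f_s / N
f_8 = 8 * 30000 / 32 = 7500 Hz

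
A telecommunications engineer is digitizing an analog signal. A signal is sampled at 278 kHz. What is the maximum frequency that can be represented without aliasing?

The maximum frequency that can be represented without aliasing
is the Nyquist frequency: f_max = f_s / 2 = 278 kHz / 2 = 139 kHz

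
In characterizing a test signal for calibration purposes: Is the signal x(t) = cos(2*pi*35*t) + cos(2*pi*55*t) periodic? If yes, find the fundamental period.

f1 = 35 Hz, f2 = 55 Hz
Period T1 = 1/35, T2 = 1/55
Ratio T1/T2 = 55/35, which is rational.
The signal is periodic with fundamental period T = 1/GCD(35,55) = 1/5 s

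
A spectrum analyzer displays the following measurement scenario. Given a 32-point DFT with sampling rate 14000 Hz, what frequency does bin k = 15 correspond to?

The frequency of DFT bin k is: f_k = k * f_s / N
f_15 = 15 * 14000 / 32 = 13125/2 Hz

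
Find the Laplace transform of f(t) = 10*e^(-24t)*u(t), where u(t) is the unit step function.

Standard Laplace transform pair:
e^(-at)*u(t) <-> 1/(s+a)
With a = 24: L{10*e^(-24t)*u(t)} = 10/(s+24), ROC: Re(s) > -24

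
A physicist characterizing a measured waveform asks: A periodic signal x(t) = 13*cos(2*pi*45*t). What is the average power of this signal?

Average power of A*cos(wt) is A^2/2.
P = 13^2 / 2 = 169/2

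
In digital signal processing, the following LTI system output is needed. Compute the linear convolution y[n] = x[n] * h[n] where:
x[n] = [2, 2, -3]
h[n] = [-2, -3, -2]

y[n] = sum_k x[k]*h[n-k]. Output length = len(x) + len(h) - 1 = 3 + 3 - 1 = 5.
y[0] = 2*-2 = -4
y[1] = 2*-2 + 2*-3 = -10
y[2] = -3*-2 + 2*-3 + 2*-2 = -4
y[3] = -3*-3 + 2*-2 = 5
y[4] = -3*-2 = 6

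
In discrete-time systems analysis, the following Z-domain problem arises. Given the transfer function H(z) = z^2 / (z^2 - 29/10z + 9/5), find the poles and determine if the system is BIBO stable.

Poles are roots of the denominator: z^2 - 29/10z + 9/5 = 0.
Quadratic formula: z = [-(-29/10) +/- sqrt((-29/10)^2 - 4*(9/5))] / 2
Discriminant = 841/100 - 36/5 = 121/100; sqrt = 11/10.
z = (29/10 +/- 11/10) / 2 => z = 2 or z = 9/10.
|p1| = 2, |p2| = 9/10.
For BIBO stability, all poles must lie inside the unit circle (|p| < 1).
System is UNSTABLE since at least one |p| >= 1.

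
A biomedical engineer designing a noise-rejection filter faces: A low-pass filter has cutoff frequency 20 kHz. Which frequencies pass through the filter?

A low-pass filter passes all frequencies below the cutoff frequency 20 kHz and attenuates higher frequencies.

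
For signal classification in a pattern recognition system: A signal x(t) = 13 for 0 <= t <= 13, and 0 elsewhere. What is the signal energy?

Energy = integral of |x(t)|^2 dt over the signal duration
= 13^2 * 13 = 169 * 13 = 2197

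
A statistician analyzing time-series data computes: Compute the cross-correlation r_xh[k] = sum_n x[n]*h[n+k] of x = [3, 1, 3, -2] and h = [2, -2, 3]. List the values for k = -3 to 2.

Both sequences indexed from 0 and zero outside their support.
Lags with overlap: k = -3 to 2.
  r_xh[-3] = x[3]*h[0] = -4
  r_xh[-2] = x[2]*h[0] + x[3]*h[1] = 10
  r_xh[-1] = x[1]*h[0] + x[2]*h[1] + x[3]*h[2] = -10
  r_xh[0] = x[0]*h[0] + x[1]*h[1] + x[2]*h[2] = 13
  r_xh[1] = x[0]*h[1] + x[1]*h[2] = -3
  r_xh[2] = x[0]*h[2] = 9
r_xh = [-4, 10, -10, 13, -3, 9] (for k = -3, ..., 2)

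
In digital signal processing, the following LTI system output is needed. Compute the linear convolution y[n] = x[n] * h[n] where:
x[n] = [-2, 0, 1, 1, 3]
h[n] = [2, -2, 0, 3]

y[n] = sum_k x[k]*h[n-k]. Output length = len(x) + len(h) - 1 = 5 + 4 - 1 = 8.
y[0] = -2*2 = -4
y[1] = 0*2 + -2*-2 = 4
y[2] = 1*2 + 0*-2 + -2*0 = 2
y[3] = 1*2 + 1*-2 + 0*0 + -2*3 = -6
y[4] = 3*2 + 1*-2 + 1*0 + 0*3 = 4
y[5] = 3*-2 + 1*0 + 1*3 = -3
y[6] = 3*0 + 1*3 = 3
y[7] = 3*3 = 9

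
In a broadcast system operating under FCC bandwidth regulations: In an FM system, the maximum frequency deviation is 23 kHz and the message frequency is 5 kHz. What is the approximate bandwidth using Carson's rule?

Carson's rule: BW = 2*(delta_f + f_m)
= 2*(23 + 5) kHz = 56 kHz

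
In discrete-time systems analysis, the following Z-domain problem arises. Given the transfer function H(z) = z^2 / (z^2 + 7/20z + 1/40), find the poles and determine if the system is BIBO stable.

Poles are roots of the denominator: z^2 + 7/20z + 1/40 = 0.
Quadratic formula: z = [-(7/20) +/- sqrt((7/20)^2 - 4*(1/40))] / 2
Discriminant = 49/400 - 1/10 = 9/400; sqrt = 3/20.
z = (-7/20 +/- 3/20) / 2 => z = -1/10 or z = -1/4.
|p1| = 1/10, |p2| = 1/4.
For BIBO stability, all poles must lie inside the unit circle (|p| < 1).
System is STABLE since both |p| < 1.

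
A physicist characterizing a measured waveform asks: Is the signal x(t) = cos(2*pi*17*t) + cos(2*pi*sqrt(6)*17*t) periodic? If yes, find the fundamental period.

f1 = 17 Hz, f2 = 17*sqrt(6) Hz
Ratio f2/f1 = sqrt(6), which is irrational.
Since the frequency ratio is irrational, no common period exists.
The signal is not periodic.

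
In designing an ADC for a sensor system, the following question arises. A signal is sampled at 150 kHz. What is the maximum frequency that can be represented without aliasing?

The maximum frequency that can be represented without aliasing
is the Nyquist frequency: f_max = f_s / 2 = 150 kHz / 2 = 75 kHz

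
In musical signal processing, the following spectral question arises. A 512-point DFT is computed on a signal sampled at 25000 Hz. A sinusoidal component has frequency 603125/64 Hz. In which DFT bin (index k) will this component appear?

DFT frequency resolution = f_s/N = 25000/512 = 3125/64 Hz
Bin index k = f_signal / resolution = 603125/64 / 3125/64 = 193
The signal frequency 603125/64 Hz falls in DFT bin k = 193.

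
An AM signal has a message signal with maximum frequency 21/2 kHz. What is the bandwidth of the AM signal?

In AM (double-sideband), the bandwidth is twice the message frequency.
BW = 2 * f_m = 2 * 21/2 kHz = 21 kHz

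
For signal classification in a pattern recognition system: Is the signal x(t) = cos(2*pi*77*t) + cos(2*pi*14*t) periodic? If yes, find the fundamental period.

f1 = 77 Hz, f2 = 14 Hz
Period T1 = 1/77, T2 = 1/14
Ratio T1/T2 = 14/77, which is rational.
The signal is periodic with fundamental period T = 1/GCD(77,14) = 1/7 s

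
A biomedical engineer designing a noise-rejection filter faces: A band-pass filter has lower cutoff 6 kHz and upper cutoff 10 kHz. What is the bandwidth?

Bandwidth = f_high - f_low
= 10 kHz - 6 kHz = 4 kHz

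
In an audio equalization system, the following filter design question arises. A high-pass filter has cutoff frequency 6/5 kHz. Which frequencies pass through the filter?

A high-pass filter passes all frequencies above the cutoff frequency 6/5 kHz and attenuates lower frequencies.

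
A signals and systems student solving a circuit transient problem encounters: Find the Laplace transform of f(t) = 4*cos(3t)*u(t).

Standard pair: cos(wt)*u(t) <-> s/(s^2+w^2)
With w = 3: L{4*cos(3t)*u(t)} = 4s/(s^2+9)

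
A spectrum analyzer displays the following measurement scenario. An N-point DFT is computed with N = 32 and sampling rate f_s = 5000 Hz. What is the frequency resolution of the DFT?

DFT frequency resolution = f_s / N
= 5000 / 32 = 625/4 Hz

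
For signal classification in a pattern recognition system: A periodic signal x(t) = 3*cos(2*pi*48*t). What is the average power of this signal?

Average power of A*cos(wt) is A^2/2.
P = 3^2 / 2 = 9/2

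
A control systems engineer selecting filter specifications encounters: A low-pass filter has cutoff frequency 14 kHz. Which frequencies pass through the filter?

A low-pass filter passes all frequencies below the cutoff frequency 14 kHz and attenuates higher frequencies.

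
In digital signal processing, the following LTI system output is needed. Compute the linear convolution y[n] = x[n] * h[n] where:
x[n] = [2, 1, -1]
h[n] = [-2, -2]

y[n] = sum_k x[k]*h[n-k]. Output length = len(x) + len(h) - 1 = 3 + 2 - 1 = 4.
y[0] = 2*-2 = -4
y[1] = 1*-2 + 2*-2 = -6
y[2] = -1*-2 + 1*-2 = 0
y[3] = -1*-2 = 2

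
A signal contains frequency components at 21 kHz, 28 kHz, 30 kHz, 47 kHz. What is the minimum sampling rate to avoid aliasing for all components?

The highest frequency component is f_max = 47 kHz.
Nyquist rate = 2 * f_max = 2 * 47 kHz = 94 kHz.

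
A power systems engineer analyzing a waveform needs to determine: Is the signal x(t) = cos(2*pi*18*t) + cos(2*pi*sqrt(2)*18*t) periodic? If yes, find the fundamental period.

f1 = 18 Hz, f2 = 18*sqrt(2) Hz
Ratio f2/f1 = sqrt(2), which is irrational.
Since the frequency ratio is irrational, no common period exists.
The signal is not periodic.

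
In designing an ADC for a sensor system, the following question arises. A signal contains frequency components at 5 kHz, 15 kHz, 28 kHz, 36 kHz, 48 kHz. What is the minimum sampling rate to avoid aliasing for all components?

The highest frequency component is f_max = 48 kHz.
Nyquist rate = 2 * f_max = 2 * 48 kHz = 96 kHz.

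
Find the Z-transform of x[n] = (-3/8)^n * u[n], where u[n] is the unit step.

The Z-transform of a^n * u[n] is z/(z-a) for |z| > |a|.
Here a = -3/8, so X(z) = z/(z - (-3/8)) = 8z/(8z + 3)
ROC: |z| > 3/8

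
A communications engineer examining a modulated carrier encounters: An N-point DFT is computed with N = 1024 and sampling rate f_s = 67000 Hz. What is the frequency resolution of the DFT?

DFT frequency resolution = f_s / N
= 67000 / 1024 = 8375/128 Hz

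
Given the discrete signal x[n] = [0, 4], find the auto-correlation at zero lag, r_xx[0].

The auto-correlation at zero lag r_xx[0] equals the signal energy.
r_xx[0] = sum of x[n]^2 = 0^2 + 4^2
= 0 + 16 = 16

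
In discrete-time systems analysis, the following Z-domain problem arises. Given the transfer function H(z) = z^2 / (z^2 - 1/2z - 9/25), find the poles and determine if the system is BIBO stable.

Poles are roots of the denominator: z^2 - 1/2z - 9/25 = 0.
Quadratic formula: z = [-(-1/2) +/- sqrt((-1/2)^2 - 4*(-9/25))] / 2
Discriminant = 1/4 + 36/25 = 169/100; sqrt = 13/10.
z = (1/2 +/- 13/10) / 2 => z = 9/10 or z = -2/5.
|p1| = 2/5, |p2| = 9/10.
For BIBO stability, all poles must lie inside the unit circle (|p| < 1).
System is STABLE since both |p| < 1.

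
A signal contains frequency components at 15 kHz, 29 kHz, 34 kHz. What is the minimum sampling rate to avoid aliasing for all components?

The highest frequency component is f_max = 34 kHz.
Nyquist rate = 2 * f_max = 2 * 34 kHz = 68 kHz.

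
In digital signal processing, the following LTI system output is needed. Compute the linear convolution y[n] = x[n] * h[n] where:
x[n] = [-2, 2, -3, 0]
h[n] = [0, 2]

y[n] = sum_k x[k]*h[n-k]. Output length = len(x) + len(h) - 1 = 4 + 2 - 1 = 5.
y[0] = -2*0 = 0
y[1] = 2*0 + -2*2 = -4
y[2] = -3*0 + 2*2 = 4
y[3] = 0*0 + -3*2 = -6
y[4] = 0*2 = 0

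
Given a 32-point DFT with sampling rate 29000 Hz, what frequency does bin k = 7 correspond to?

The frequency of DFT bin k is: f_k = k * f_s / N
f_7 = 7 * 29000 / 32 = 25375/4 Hz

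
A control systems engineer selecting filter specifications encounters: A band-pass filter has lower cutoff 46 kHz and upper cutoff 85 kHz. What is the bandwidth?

Bandwidth = f_high - f_low
= 85 kHz - 46 kHz = 39 kHz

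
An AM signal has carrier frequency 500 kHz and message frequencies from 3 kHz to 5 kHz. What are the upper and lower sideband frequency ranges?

Upper sideband (USB) = fc + [fm_low, fm_high] = 500 + [3, 5] = [503, 505] kHz
Lower sideband (LSB) = fc - [fm_high, fm_low] = 500 - [5, 3] = [495, 497] kHz
Total occupied spectrum: 495 kHz to 505 kHz (plus carrier at 500 kHz)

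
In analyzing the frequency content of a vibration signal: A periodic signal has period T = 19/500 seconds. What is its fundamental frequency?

The fundamental frequency is the reciprocal of the period.
f = 1/T = 1/(19/500) = 500/19 Hz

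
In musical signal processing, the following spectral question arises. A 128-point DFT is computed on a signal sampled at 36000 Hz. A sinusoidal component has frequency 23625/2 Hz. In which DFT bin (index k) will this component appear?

DFT frequency resolution = f_s/N = 36000/128 = 1125/4 Hz
Bin index k = f_signal / resolution = 23625/2 / 1125/4 = 42
The signal frequency 23625/2 Hz falls in DFT bin k = 42.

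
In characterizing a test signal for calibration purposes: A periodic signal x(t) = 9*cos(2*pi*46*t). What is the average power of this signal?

Average power of A*cos(wt) is A^2/2.
P = 9^2 / 2 = 81/2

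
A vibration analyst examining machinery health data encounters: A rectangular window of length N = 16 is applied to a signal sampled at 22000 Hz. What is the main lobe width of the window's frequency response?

For a rectangular window of length N,
the main lobe width in frequency is 2*f_s/N.
= 2*22000/16 = 2750 Hz
This determines the minimum frequency separation for resolving two sinusoids.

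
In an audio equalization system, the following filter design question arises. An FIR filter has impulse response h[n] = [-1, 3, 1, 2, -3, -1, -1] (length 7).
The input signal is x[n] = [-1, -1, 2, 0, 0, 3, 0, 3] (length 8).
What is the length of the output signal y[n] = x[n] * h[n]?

For linear convolution, the output length is:
len(y) = len(x) + len(h) - 1 = 8 + 7 - 1 = 14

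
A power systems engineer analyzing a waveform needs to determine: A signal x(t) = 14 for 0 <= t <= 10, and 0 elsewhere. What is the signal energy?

Energy = integral of |x(t)|^2 dt over the signal duration
= 14^2 * 10 = 196 * 10 = 1960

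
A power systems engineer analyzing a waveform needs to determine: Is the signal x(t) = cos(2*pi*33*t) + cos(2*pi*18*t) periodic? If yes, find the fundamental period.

f1 = 33 Hz, f2 = 18 Hz
Period T1 = 1/33, T2 = 1/18
Ratio T1/T2 = 18/33, which is rational.
The signal is periodic with fundamental period T = 1/GCD(33,18) = 1/3 s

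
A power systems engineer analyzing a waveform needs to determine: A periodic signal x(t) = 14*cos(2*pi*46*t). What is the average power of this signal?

Average power of A*cos(wt) is A^2/2.
P = 14^2 / 2 = 196/2 = 98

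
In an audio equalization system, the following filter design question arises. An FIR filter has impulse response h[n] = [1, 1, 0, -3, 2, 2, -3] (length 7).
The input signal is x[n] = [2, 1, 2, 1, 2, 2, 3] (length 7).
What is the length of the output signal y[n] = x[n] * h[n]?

For linear convolution, the output length is:
len(y) = len(x) + len(h) - 1 = 7 + 7 - 1 = 13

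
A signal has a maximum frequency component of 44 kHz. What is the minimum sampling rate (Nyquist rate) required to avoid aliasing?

By the Nyquist-Shannon sampling theorem,
the minimum sampling rate (Nyquist rate) must be at least 2 * f_max.
Nyquist rate = 2 * 44 kHz = 88 kHz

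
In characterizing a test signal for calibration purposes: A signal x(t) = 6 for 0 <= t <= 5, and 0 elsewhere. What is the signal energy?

Energy = integral of |x(t)|^2 dt over the signal duration
= 6^2 * 5 = 36 * 5 = 180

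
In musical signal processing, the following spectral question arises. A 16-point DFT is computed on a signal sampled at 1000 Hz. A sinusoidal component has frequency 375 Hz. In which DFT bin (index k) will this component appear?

DFT frequency resolution = f_s/N = 1000/16 = 125/2 Hz
Bin index k = f_signal / resolution = 375 / 125/2 = 6
The signal frequency 375 Hz falls in DFT bin k = 6.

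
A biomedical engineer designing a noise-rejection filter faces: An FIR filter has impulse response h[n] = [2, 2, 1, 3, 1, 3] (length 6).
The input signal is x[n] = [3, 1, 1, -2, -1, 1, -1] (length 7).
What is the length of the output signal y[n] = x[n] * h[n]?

For linear convolution, the output length is:
len(y) = len(x) + len(h) - 1 = 7 + 6 - 1 = 12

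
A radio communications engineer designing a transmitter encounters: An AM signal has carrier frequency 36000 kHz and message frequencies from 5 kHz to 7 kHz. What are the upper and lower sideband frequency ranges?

Upper sideband (USB) = fc + [fm_low, fm_high] = 36000 + [5, 7] = [36005, 36007] kHz
Lower sideband (LSB) = fc - [fm_high, fm_low] = 36000 - [7, 5] = [35993, 35995] kHz
Total occupied spectrum: 35993 kHz to 36007 kHz (plus carrier at 36000 kHz)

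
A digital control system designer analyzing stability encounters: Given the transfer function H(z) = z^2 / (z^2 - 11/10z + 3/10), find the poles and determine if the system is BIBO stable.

Poles are roots of the denominator: z^2 - 11/10z + 3/10 = 0.
Quadratic formula: z = [-(-11/10) +/- sqrt((-11/10)^2 - 4*(3/10))] / 2
Discriminant = 121/100 - 6/5 = 1/100; sqrt = 1/10.
z = (11/10 +/- 1/10) / 2 => z = 3/5 or z = 1/2.
|p1| = 3/5, |p2| = 1/2.
For BIBO stability, all poles must lie inside the unit circle (|p| < 1).
System is STABLE since both |p| < 1.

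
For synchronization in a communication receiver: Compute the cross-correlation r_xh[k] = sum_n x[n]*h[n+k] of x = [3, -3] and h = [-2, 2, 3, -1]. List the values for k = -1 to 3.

Both sequences indexed from 0 and zero outside their support.
Lags with overlap: k = -1 to 3.
  r_xh[-1] = x[1]*h[0] = 6
  r_xh[0] = x[0]*h[0] + x[1]*h[1] = -12
  r_xh[1] = x[0]*h[1] + x[1]*h[2] = -3
  r_xh[2] = x[0]*h[2] + x[1]*h[3] = 12
  r_xh[3] = x[0]*h[3] = -3
r_xh = [6, -12, -3, 12, -3] (for k = -1, ..., 3)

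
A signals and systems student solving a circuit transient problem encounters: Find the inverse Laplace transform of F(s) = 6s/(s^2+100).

Standard pair: s/(s^2+w^2) <-> cos(wt)*u(t)
With k=6, w=10: f(t) = 6*cos(10t)*u(t)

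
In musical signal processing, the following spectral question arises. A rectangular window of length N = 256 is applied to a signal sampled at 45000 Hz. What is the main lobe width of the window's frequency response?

For a rectangular window of length N,
the main lobe width in frequency is 2*f_s/N.
= 2*45000/256 = 5625/16 Hz
This determines the minimum frequency separation for resolving two sinusoids.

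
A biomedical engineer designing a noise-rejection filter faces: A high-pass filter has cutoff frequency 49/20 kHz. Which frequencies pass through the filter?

A high-pass filter passes all frequencies above the cutoff frequency 49/20 kHz and attenuates lower frequencies.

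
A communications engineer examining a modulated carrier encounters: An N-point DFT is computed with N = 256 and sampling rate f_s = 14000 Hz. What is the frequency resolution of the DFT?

DFT frequency resolution = f_s / N
= 14000 / 256 = 875/16 Hz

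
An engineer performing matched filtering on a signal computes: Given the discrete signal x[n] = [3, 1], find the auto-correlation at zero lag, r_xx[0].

The auto-correlation at zero lag r_xx[0] equals the signal energy.
r_xx[0] = sum of x[n]^2 = 3^2 + 1^2
= 9 + 1 = 10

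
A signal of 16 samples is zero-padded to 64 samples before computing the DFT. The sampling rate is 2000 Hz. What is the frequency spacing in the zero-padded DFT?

Original DFT: N = 16, resolution = f_s/N = 2000/16 = 125 Hz
Zero-padded DFT: N = 64, resolution = f_s/N = 2000/64 = 125/4 Hz
Zero-padding interpolates the spectrum (finer frequency grid)
but does NOT improve the true spectral resolution (ability to resolve close frequencies).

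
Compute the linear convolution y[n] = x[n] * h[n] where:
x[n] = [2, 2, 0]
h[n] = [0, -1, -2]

y[n] = sum_k x[k]*h[n-k]. Output length = len(x) + len(h) - 1 = 3 + 3 - 1 = 5.
y[0] = 2*0 = 0
y[1] = 2*0 + 2*-1 = -2
y[2] = 0*0 + 2*-1 + 2*-2 = -6
y[3] = 0*-1 + 2*-2 = -4
y[4] = 0*-2 = 0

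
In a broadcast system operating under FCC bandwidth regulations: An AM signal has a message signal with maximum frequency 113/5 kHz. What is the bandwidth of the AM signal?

In AM (double-sideband), the bandwidth is twice the message frequency.
BW = 2 * f_m = 2 * 113/5 kHz = 226/5 kHz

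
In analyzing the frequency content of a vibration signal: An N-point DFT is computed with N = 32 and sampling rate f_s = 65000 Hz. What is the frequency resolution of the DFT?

DFT frequency resolution = f_s / N
= 65000 / 32 = 8125/4 Hz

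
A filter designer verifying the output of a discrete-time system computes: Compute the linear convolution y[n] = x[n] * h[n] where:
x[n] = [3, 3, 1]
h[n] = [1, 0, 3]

y[n] = sum_k x[k]*h[n-k]. Output length = len(x) + len(h) - 1 = 3 + 3 - 1 = 5.
y[0] = 3*1 = 3
y[1] = 3*1 + 3*0 = 3
y[2] = 1*1 + 3*0 + 3*3 = 10
y[3] = 1*0 + 3*3 = 9
y[4] = 1*3 = 3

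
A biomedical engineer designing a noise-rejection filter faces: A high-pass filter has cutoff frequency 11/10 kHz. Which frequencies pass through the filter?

A high-pass filter passes all frequencies above the cutoff frequency 11/10 kHz and attenuates lower frequencies.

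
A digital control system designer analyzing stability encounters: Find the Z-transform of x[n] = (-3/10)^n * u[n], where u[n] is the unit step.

The Z-transform of a^n * u[n] is z/(z-a) for |z| > |a|.
Here a = -3/10, so X(z) = z/(z - (-3/10)) = 10z/(10z + 3)
ROC: |z| > 3/10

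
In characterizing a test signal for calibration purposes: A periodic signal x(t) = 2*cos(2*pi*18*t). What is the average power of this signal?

Average power of A*cos(wt) is A^2/2.
P = 2^2 / 2 = 4/2 = 2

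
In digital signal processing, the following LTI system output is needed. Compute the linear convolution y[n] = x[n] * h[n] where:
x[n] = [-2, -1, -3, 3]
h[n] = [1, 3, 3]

y[n] = sum_k x[k]*h[n-k]. Output length = len(x) + len(h) - 1 = 4 + 3 - 1 = 6.
y[0] = -2*1 = -2
y[1] = -1*1 + -2*3 = -7
y[2] = -3*1 + -1*3 + -2*3 = -12
y[3] = 3*1 + -3*3 + -1*3 = -9
y[4] = 3*3 + -3*3 = 0
y[5] = 3*3 = 9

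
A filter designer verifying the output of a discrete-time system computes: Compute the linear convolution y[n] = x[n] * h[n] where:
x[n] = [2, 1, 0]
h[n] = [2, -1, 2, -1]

y[n] = sum_k x[k]*h[n-k]. Output length = len(x) + len(h) - 1 = 3 + 4 - 1 = 6.
y[0] = 2*2 = 4
y[1] = 1*2 + 2*-1 = 0
y[2] = 0*2 + 1*-1 + 2*2 = 3
y[3] = 0*-1 + 1*2 + 2*-1 = 0
y[4] = 0*2 + 1*-1 = -1
y[5] = 0*-1 = 0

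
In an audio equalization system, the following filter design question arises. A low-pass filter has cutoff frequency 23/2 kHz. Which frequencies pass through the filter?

A low-pass filter passes all frequencies below the cutoff frequency 23/2 kHz and attenuates higher frequencies.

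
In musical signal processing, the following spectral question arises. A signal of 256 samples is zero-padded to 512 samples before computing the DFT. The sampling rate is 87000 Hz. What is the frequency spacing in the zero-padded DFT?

Original DFT: N = 256, resolution = f_s/N = 87000/256 = 10875/32 Hz
Zero-padded DFT: N = 512, resolution = f_s/N = 87000/512 = 10875/64 Hz
Zero-padding interpolates the spectrum (finer frequency grid)
but does NOT improve the true spectral resolution (ability to resolve close frequencies).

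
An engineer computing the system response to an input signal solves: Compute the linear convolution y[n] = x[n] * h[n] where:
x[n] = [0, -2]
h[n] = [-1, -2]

y[n] = sum_k x[k]*h[n-k]. Output length = len(x) + len(h) - 1 = 2 + 2 - 1 = 3.
y[0] = 0*-1 = 0
y[1] = -2*-1 + 0*-2 = 2
y[2] = -2*-2 = 4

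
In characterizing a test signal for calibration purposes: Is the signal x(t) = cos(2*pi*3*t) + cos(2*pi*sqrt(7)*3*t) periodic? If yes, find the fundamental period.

f1 = 3 Hz, f2 = 3*sqrt(7) Hz
Ratio f2/f1 = sqrt(7), which is irrational.
Since the frequency ratio is irrational, no common period exists.
The signal is not periodic.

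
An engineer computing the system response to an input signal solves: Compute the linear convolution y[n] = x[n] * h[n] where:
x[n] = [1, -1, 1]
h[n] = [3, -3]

y[n] = sum_k x[k]*h[n-k]. Output length = len(x) + len(h) - 1 = 3 + 2 - 1 = 4.
y[0] = 1*3 = 3
y[1] = -1*3 + 1*-3 = -6
y[2] = 1*3 + -1*-3 = 6
y[3] = 1*-3 = -3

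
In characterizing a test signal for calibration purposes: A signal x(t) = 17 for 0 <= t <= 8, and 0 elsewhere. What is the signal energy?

Energy = integral of |x(t)|^2 dt over the signal duration
= 17^2 * 8 = 289 * 8 = 2312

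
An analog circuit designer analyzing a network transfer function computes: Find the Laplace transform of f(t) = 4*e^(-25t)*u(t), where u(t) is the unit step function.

Standard Laplace transform pair:
e^(-at)*u(t) <-> 1/(s+a)
With a = 25: L{4*e^(-25t)*u(t)} = 4/(s+25), ROC: Re(s) > -25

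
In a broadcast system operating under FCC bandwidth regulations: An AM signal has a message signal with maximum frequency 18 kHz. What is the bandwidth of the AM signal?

In AM (double-sideband), the bandwidth is twice the message frequency.
BW = 2 * f_m = 2 * 18 kHz = 36 kHz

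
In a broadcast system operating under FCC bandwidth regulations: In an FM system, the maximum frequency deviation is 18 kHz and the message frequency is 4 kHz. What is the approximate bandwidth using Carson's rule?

Carson's rule: BW = 2*(delta_f + f_m)
= 2*(18 + 4) kHz = 44 kHz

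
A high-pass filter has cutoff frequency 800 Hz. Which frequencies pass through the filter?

A high-pass filter passes all frequencies above the cutoff frequency 800 Hz and attenuates lower frequencies.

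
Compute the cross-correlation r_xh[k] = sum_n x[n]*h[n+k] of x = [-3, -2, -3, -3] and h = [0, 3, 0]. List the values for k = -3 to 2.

Both sequences indexed from 0 and zero outside their support.
Lags with overlap: k = -3 to 2.
  r_xh[-3] = x[3]*h[0] = 0
  r_xh[-2] = x[2]*h[0] + x[3]*h[1] = -9
  r_xh[-1] = x[1]*h[0] + x[2]*h[1] + x[3]*h[2] = -9
  r_xh[0] = x[0]*h[0] + x[1]*h[1] + x[2]*h[2] = -6
  r_xh[1] = x[0]*h[1] + x[1]*h[2] = -9
  r_xh[2] = x[0]*h[2] = 0
r_xh = [0, -9, -9, -6, -9, 0] (for k = -3, ..., 2)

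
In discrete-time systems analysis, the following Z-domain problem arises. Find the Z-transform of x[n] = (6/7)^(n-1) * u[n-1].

Time-shifting property: if X(z) = Z{x[n]}, then Z{x[n-d]} = z^(-d) * X(z)
X(z) = z/(z - 6/7) for x[n] = (6/7)^n * u[n]
Z{x[n-1]} = z^(-1) * z/(z - 6/7) = 1/(z - 6/7)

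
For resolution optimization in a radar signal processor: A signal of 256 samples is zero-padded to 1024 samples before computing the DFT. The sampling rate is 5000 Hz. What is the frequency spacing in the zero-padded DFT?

Original DFT: N = 256, resolution = f_s/N = 5000/256 = 625/32 Hz
Zero-padded DFT: N = 1024, resolution = f_s/N = 5000/1024 = 625/128 Hz
Zero-padding interpolates the spectrum (finer frequency grid)
but does NOT improve the true spectral resolution (ability to resolve close frequencies).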